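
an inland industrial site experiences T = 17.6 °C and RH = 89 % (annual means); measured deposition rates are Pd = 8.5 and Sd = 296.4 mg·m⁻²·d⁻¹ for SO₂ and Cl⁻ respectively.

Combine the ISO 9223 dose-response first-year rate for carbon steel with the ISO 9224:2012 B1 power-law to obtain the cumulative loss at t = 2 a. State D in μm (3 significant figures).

D(2) = 221 μm

carbon steel: temperature factor f = -0.054·(7.6) = -0.4104
  SO₂ term: 1.77·8.5^0.52·exp(0.02·89-0.4104) = 21.19
  Cl⁻ term: 0.102·296.4^0.62·exp(0.033·89+0.04·17.6) = 132.6
  sum: 21.19 + 132.6 → r_corr = 153.8 μm/a
Long-term exponent b (ISO 9224 Table 2, B1) = 0.523
  D(2) = 153.8 × 2^0.523 = 153.8 × 1.437 = 220.9 μm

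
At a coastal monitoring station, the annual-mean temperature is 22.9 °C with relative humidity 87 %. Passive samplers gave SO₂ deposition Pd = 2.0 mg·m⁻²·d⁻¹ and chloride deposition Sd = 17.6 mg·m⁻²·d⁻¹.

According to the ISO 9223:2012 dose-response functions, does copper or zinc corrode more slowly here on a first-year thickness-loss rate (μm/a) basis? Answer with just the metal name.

copper: f(T) = -0.080·(T−10) [T>10 °C] = -1.0320
  Pd branch = 0.0053·Pd^0.26·e^(0.059·RH+f) = 0.3833 μm/a
  Cl⁻ term: 0.01025·17.6^0.27·exp(0.036·87+0.049·22.9) = 1.565
  r_corr = 0.3833 + 1.565 = 1.948 μm/a
zinc: temperature factor f = -0.071·(12.9) = -0.9159
  SO₂ term: 0.0129·2.0^0.44·exp(0.046·87-0.9159) = 0.3831
  Cl⁻ term: 0.0175·17.6^0.57·exp(0.008·87+0.085·22.9) = 1.261
  sum: 0.3831 + 1.261 → r_corr = 1.644 μm/a
Ordering by μm/a: copper (1.95) > zinc (1.64)

zinc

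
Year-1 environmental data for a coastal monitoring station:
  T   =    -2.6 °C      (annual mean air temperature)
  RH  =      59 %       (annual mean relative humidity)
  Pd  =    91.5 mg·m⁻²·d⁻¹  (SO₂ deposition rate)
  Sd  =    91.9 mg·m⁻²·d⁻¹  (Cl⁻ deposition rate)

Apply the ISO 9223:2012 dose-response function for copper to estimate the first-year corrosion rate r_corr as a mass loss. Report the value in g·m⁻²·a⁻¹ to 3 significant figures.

r_corr = 3.31 g·m⁻²·a⁻¹

copper: temperature factor f = +0.126·(-12.6) = -1.5876
  Pd branch = 0.0053·Pd^0.26·e^(0.059·RH+f) = 0.1139 μm/a
  Sd branch = 0.01025·Sd^0.27·e^(0.036·RH+0.049·T) = 0.2558 μm/a
  r_corr = 0.1139 + 0.2558 = 0.3697 μm/a
Convert to mass loss: 0.3697 μm/a × 8.96 g/cm³ = 3.313 g·m⁻²·a⁻¹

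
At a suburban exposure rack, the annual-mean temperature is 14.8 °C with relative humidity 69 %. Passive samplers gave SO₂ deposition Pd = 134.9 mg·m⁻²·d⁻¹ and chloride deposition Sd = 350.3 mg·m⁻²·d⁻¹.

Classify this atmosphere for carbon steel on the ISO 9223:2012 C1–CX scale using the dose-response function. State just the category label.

carbon steel: T>10 °C ⇒ hinge -0.054·(14.8−10) = -0.2592
  SO₂ term: 1.77·134.9^0.52·exp(0.02·69-0.2592) = 69.56
  Sd branch = 0.102·Sd^0.62·e^(0.033·RH+0.04·T) = 67.94 μm/a
  r_corr = 69.56 + 67.94 = 137.5 μm/a
137 μm/a falls in (80, 200] for carbon steel → category C5

C5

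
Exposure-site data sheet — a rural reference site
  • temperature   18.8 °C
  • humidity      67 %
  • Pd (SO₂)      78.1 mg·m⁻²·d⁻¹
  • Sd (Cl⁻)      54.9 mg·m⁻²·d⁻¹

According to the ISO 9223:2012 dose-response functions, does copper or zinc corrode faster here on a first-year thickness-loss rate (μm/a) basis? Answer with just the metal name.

copper: temperature factor f = -0.080·(8.8) = -0.7040
  Pd branch = 0.0053·Pd^0.26·e^(0.059·RH+f) = 0.424 μm/a
  Sd branch = 0.01025·Sd^0.27·e^(0.036·RH+0.049·T) = 0.8472 μm/a
  sum: 0.424 + 0.8472 → r_corr = 1.271 μm/a
zinc: T>10 °C ⇒ hinge -0.071·(18.8−10) = -0.6248
  Pd branch = 0.0129·Pd^0.44·e^(0.046·RH+f) = 1.024 μm/a
  Sd branch = 0.0175·Sd^0.57·e^(0.008·RH+0.085·T) = 1.45 μm/a
  r_corr = 1.024 + 1.45 = 2.475 μm/a
Ordering by μm/a: zinc (2.47) > copper (1.27)

zinc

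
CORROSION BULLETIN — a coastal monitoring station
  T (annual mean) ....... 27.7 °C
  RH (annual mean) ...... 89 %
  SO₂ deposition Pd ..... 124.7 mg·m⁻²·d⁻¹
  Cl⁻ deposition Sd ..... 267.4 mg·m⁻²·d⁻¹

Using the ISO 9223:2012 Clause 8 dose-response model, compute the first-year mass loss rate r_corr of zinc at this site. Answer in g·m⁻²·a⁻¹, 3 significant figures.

zinc: temperature factor f = -0.071·(17.7) = -1.2567
  SO₂ term: 0.0129·124.7^0.44·exp(0.046·89-1.2567) = 1.841
  Cl⁻ term: 0.0175·267.4^0.57·exp(0.008·89+0.085·27.7) = 9.084
  r_corr = 1.841 + 9.084 = 10.92 μm/a
Convert to mass loss: 10.92 μm/a × 7.14 g/cm³ = 78 g·m⁻²·a⁻¹

r_corr = 78.0 g·m⁻²·a⁻¹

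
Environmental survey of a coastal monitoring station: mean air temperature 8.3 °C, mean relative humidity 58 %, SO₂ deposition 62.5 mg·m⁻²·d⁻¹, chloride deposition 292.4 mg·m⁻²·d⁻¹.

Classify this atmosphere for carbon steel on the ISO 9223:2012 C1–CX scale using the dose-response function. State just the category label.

carbon steel: temperature factor f = +0.150·(-1.7) = -0.2550
  SO₂ term: 1.77·62.5^0.52·exp(0.02·58-0.2550) = 37.57
  Sd branch = 0.102·Sd^0.62·e^(0.033·RH+0.04·T) = 32.58 μm/a
  sum: 37.57 + 32.58 → r_corr = 70.15 μm/a
70.2 μm/a falls in (50, 80] for carbon steel → category C4

C4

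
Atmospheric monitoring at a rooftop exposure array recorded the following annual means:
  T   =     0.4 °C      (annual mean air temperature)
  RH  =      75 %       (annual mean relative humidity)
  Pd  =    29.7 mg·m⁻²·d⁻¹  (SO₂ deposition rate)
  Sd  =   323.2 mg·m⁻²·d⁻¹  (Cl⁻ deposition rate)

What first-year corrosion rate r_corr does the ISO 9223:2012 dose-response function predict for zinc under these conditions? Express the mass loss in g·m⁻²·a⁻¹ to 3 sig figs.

zinc: T≤10 °C ⇒ hinge +0.038·(0.4−10) = -0.3648
  sulphur-dioxide contribution → 1.255 μm/a
  chloride contribution → 0.8887 μm/a
  ⇒ r_corr(zinc) = 2.143 μm/a
Convert to mass loss: 2.143 μm/a × 7.14 g/cm³ = 15.3 g·m⁻²·a⁻¹

r_corr = 15.3 g·m⁻²·a⁻¹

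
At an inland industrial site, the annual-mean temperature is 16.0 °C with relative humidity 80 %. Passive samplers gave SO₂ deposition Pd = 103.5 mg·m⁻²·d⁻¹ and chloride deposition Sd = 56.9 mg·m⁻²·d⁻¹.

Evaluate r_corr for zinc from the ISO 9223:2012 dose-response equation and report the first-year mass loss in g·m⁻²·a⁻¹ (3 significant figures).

r_corr = 27.6 g·m⁻²·a⁻¹

zinc: T>10 °C ⇒ hinge -0.071·(16.0−10) = -0.4260
  Pd branch = 0.0129·Pd^0.44·e^(0.046·RH+f) = 2.573 μm/a
  Sd branch = 0.0175·Sd^0.57·e^(0.008·RH+0.085·T) = 1.294 μm/a
  sum: 2.573 + 1.294 → r_corr = 3.867 μm/a
Convert to mass loss: 3.867 μm/a × 7.14 g/cm³ = 27.61 g·m⁻²·a⁻¹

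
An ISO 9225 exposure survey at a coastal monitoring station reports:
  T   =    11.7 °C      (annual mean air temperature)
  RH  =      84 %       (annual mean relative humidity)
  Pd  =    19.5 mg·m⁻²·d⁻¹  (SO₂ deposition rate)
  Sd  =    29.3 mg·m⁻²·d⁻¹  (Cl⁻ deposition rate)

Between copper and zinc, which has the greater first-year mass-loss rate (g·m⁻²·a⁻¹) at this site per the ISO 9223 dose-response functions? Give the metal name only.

copper

copper: temperature factor f = -0.080·(1.7) = -0.1360
  sulphur-dioxide contribution → 1.422 μm/a
  chloride contribution → 0.9312 μm/a
  ⇒ r_corr(copper) = 2.354 μm/a
  mass loss = 2.354 μm/a × 8.96 g/cm³ = 21.09 g·m⁻²·a⁻¹
zinc: T>10 °C ⇒ hinge -0.071·(11.7−10) = -0.1207
  sulphur-dioxide contribution → 2.013 μm/a
  chloride contribution → 0.6352 μm/a
  ⇒ r_corr(zinc) = 2.648 μm/a
  mass loss = 2.648 μm/a × 7.14 g/cm³ = 18.91 g·m⁻²·a⁻¹
Ordering by g·m⁻²·a⁻¹: copper (21.1) > zinc (18.9)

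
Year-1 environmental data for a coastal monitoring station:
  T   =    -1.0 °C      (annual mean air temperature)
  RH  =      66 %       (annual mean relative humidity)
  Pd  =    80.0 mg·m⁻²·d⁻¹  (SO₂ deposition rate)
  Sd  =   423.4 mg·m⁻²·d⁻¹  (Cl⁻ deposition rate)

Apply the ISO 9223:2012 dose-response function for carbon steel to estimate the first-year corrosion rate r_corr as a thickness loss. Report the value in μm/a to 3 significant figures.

carbon steel: temperature factor f = +0.150·(-11.0) = -1.6500
  Pd branch = 1.77·Pd^0.52·e^(0.02·RH+f) = 12.42 μm/a
  Sd branch = 0.102·Sd^0.62·e^(0.033·RH+0.04·T) = 36.79 μm/a
  sum: 12.42 + 36.79 → r_corr = 49.21 μm/a

r_corr = 49.2 μm/a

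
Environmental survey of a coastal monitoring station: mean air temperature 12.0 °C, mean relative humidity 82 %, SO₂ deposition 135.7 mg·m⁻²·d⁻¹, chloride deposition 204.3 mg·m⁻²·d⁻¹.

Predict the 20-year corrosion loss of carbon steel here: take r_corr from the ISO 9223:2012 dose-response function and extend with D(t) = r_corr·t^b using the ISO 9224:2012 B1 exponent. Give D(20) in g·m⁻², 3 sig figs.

carbon steel: f(T) = -0.054·(T−10) [T>10 °C] = -0.1080
  sulphur-dioxide contribution → 105.3 μm/a
  chloride contribution → 66.78 μm/a
  total first-year rate 172 μm/a
Long-term exponent b (ISO 9224 Table 2, B1) = 0.523
  D(20) = 172 × 20^0.523 = 172 × 4.791 = 824.2 μm
  Mass loss = 824.2 μm × 7.85 g/cm³ = 6470 g·m⁻²

D(20) = 6.47e+03 g·m⁻²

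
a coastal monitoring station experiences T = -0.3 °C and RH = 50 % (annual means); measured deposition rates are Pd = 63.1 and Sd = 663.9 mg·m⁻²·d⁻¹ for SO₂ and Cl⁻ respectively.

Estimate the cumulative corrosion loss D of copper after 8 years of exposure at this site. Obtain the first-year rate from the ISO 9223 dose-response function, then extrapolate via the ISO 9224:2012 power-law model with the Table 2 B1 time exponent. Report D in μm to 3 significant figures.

D(8) = 1.74 μm

copper: T≤10 °C ⇒ hinge +0.126·(-0.3−10) = -1.2978
  Pd branch = 0.0053·Pd^0.26·e^(0.059·RH+f) = 0.08125 μm/a
  Cl⁻ term: 0.01025·663.9^0.27·exp(0.036·50+0.049·-0.3) = 0.3532
  r_corr = 0.08125 + 0.3532 = 0.4345 μm/a
Long-term exponent b (ISO 9224 Table 2, B1) = 0.667
  D(8) = 0.4345 × 8^0.667 = 0.4345 × 4.003 = 1.739 μm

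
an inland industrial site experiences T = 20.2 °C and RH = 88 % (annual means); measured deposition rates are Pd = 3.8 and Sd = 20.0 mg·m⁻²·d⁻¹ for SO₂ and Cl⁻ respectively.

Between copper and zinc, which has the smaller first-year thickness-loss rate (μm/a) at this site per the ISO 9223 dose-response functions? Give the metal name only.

copper: T>10 °C ⇒ hinge -0.080·(20.2−10) = -0.8160
  sulphur-dioxide contribution → 0.5963 μm/a
  chloride contribution → 1.471 μm/a
  ⇒ r_corr(copper) = 2.068 μm/a
zinc: temperature factor f = -0.071·(10.2) = -0.7242
  sulphur-dioxide contribution → 0.6445 μm/a
  chloride contribution → 1.087 μm/a
  total first-year rate 1.731 μm/a
Ordering by μm/a: copper (2.07) > zinc (1.73)

zinc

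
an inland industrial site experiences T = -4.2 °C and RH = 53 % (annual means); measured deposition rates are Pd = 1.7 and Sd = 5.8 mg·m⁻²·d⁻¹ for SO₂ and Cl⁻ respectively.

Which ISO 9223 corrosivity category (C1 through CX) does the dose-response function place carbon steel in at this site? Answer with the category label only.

C2

carbon steel: T≤10 °C ⇒ hinge +0.150·(-4.2−10) = -2.1300
  sulphur-dioxide contribution → 0.8 μm/a
  chloride contribution → 1.474 μm/a
  total first-year rate 2.274 μm/a
ISO 9223 Table 2 (carbon steel): 1.3 < 2.27 ≤ 25 μm/a ⇒ C2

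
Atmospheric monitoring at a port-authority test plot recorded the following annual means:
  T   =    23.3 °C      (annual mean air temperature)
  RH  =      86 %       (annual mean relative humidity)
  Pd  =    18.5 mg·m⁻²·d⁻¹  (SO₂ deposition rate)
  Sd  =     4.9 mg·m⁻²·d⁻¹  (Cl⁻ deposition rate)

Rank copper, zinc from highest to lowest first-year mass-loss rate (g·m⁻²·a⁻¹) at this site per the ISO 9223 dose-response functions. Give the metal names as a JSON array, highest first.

["copper", "zinc"]

copper: f(T) = -0.080·(T−10) [T>10 °C] = -1.0640
  SO₂ term: 0.0053·18.5^0.26·exp(0.059·86-1.0640) = 0.6241
  Cl⁻ term: 0.01025·4.9^0.27·exp(0.036·86+0.049·23.3) = 1.09
  sum: 0.6241 + 1.09 → r_corr = 1.714 μm/a
  mass loss = 1.714 μm/a × 8.96 g/cm³ = 15.36 g·m⁻²·a⁻¹
zinc: T>10 °C ⇒ hinge -0.071·(23.3−10) = -0.9443
  SO₂ term: 0.0129·18.5^0.44·exp(0.046·86-0.9443) = 0.9465
  Cl⁻ term: 0.0175·4.9^0.57·exp(0.008·86+0.085·23.3) = 0.6243
  r_corr = 0.9465 + 0.6243 = 1.571 μm/a
  mass loss = 1.571 μm/a × 7.14 g/cm³ = 11.22 g·m⁻²·a⁻¹
Ordering by g·m⁻²·a⁻¹: copper (15.4) > zinc (11.2)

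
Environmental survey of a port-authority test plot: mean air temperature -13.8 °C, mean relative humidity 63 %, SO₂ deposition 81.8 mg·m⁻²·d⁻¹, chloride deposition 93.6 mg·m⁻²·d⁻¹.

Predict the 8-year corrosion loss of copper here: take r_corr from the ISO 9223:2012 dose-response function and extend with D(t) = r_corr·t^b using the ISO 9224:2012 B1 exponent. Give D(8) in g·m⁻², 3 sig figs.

D(8) = 7.38 g·m⁻²

copper: temperature factor f = +0.126·(-23.8) = -2.9988
  SO₂ term: 0.0053·81.8^0.26·exp(0.059·63-2.9988) = 0.03416
  Sd branch = 0.01025·Sd^0.27·e^(0.036·RH+0.049·T) = 0.1715 μm/a
  r_corr = 0.03416 + 0.1715 = 0.2057 μm/a
Power-law: D(8) = r_corr · 8^0.667
  D(8) = 0.2057 × 8^0.667 = 0.2057 × 4.003 = 0.8232 μm
  Mass loss = 0.8232 μm × 8.96 g/cm³ = 7.376 g·m⁻²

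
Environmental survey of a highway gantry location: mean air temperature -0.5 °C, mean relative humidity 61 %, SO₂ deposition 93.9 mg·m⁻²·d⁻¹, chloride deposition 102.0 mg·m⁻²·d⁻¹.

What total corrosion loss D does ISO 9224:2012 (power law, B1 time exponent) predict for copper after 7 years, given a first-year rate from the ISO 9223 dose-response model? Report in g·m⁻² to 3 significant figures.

copper: f(T) = +0.126·(T−10) [T≤10 °C] = -1.3230
  SO₂ term: 0.0053·93.9^0.26·exp(0.059·61-1.3230) = 0.1681
  Sd branch = 0.01025·Sd^0.27·e^(0.036·RH+0.049·T) = 0.3134 μm/a
  r_corr = 0.1681 + 0.3134 = 0.4815 μm/a
Power-law: D(7) = r_corr · 7^0.667
  D(7) = 0.4815 × 7^0.667 = 0.4815 × 3.662 = 1.763 μm
  Mass loss = 1.763 μm × 8.96 g/cm³ = 15.8 g·m⁻²

D(7) = 15.8 g·m⁻²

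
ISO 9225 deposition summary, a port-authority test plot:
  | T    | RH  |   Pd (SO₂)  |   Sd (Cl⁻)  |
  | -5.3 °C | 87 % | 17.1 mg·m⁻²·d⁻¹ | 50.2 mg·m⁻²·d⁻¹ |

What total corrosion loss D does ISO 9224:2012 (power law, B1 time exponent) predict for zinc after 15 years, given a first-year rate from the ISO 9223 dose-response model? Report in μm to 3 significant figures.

zinc: temperature factor f = +0.038·(-15.3) = -0.5814
  Pd branch = 0.0129·Pd^0.44·e^(0.046·RH+f) = 1.376 μm/a
  Sd branch = 0.0175·Sd^0.57·e^(0.008·RH+0.085·T) = 0.2085 μm/a
  r_corr = 1.376 + 0.2085 = 1.585 μm/a
ISO 9224: D(t) = r_corr · t^b with b = 0.813 (zinc, B1)
  D(15) = 1.585 × 15^0.813 = 1.585 × 9.04 = 14.32 μm

D(15) = 14.3 μm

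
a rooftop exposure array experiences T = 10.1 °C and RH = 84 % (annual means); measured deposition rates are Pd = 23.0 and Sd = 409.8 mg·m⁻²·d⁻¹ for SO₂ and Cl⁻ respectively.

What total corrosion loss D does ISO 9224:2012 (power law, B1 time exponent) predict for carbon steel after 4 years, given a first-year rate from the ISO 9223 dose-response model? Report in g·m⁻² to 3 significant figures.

D(4) = 2.43e+03 g·m⁻²

carbon steel: T>10 °C ⇒ hinge -0.054·(10.1−10) = -0.0054
  Pd branch = 1.77·Pd^0.52·e^(0.02·RH+f) = 48.23 μm/a
  Cl⁻ term: 0.102·409.8^0.62·exp(0.033·84+0.04·10.1) = 101.8
  r_corr = 48.23 + 101.8 = 150 μm/a
ISO 9224: D(t) = r_corr · t^b with b = 0.523 (carbon steel, B1)
  D(4) = 150 × 4^0.523 = 150 × 2.065 = 309.8 μm
  Mass loss = 309.8 μm × 7.85 g/cm³ = 2432 g·m⁻²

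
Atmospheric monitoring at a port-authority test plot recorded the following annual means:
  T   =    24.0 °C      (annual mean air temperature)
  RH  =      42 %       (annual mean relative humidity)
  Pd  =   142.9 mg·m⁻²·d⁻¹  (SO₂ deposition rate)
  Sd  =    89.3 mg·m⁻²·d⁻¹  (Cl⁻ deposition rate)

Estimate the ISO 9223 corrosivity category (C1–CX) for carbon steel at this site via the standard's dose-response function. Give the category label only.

carbon steel: f(T) = -0.054·(T−10) [T>10 °C] = -0.7560
  Pd branch = 1.77·Pd^0.52·e^(0.02·RH+f) = 25.41 μm/a
  Cl⁻ term: 0.102·89.3^0.62·exp(0.033·42+0.04·24.0) = 17.26
  sum: 25.41 + 17.26 → r_corr = 42.67 μm/a
ISO 9223 Table 2 (carbon steel): 25 < 42.7 ≤ 50 μm/a ⇒ C3

C3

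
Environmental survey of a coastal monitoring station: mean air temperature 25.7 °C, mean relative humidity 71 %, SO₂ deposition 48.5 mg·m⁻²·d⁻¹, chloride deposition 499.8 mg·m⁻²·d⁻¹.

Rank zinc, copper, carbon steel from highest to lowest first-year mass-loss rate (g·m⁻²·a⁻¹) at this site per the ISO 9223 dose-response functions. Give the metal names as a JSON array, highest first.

zinc: T>10 °C ⇒ hinge -0.071·(25.7−10) = -1.1147
  Pd branch = 0.0129·Pd^0.44·e^(0.046·RH+f) = 0.6118 μm/a
  Sd branch = 0.0175·Sd^0.57·e^(0.008·RH+0.085·T) = 9.479 μm/a
  sum: 0.6118 + 9.479 → r_corr = 10.09 μm/a
  mass loss = 10.09 μm/a × 7.14 g/cm³ = 72.05 g·m⁻²·a⁻¹
copper: T>10 °C ⇒ hinge -0.080·(25.7−10) = -1.2560
  SO₂ term: 0.0053·48.5^0.26·exp(0.059·71-1.2560) = 0.2731
  Sd branch = 0.01025·Sd^0.27·e^(0.036·RH+0.049·T) = 2.491 μm/a
  sum: 0.2731 + 2.491 → r_corr = 2.764 μm/a
  mass loss = 2.764 μm/a × 8.96 g/cm³ = 24.77 g·m⁻²·a⁻¹
carbon steel: f(T) = -0.054·(T−10) [T>10 °C] = -0.8478
  SO₂ term: 1.77·48.5^0.52·exp(0.02·71-0.8478) = 23.61
  Sd branch = 0.102·Sd^0.62·e^(0.033·RH+0.04·T) = 139.9 μm/a
  r_corr = 23.61 + 139.9 = 163.5 μm/a
  mass loss = 163.5 μm/a × 7.85 g/cm³ = 1284 g·m⁻²·a⁻¹
Ordering by g·m⁻²·a⁻¹: carbon steel (1280) > zinc (72) > copper (24.8)

["carbon steel", "zinc", "copper"]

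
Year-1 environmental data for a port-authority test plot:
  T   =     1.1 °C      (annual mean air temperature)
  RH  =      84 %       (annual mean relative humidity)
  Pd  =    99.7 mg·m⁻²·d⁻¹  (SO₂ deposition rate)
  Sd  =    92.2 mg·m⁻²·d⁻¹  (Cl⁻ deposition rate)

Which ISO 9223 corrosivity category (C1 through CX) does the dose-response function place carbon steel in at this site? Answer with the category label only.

carbon steel: T≤10 °C ⇒ hinge +0.150·(1.1−10) = -1.3350
  SO₂ term: 1.77·99.7^0.52·exp(0.02·84-1.3350) = 27.36
  Cl⁻ term: 0.102·92.2^0.62·exp(0.033·84+0.04·1.1) = 28.16
  sum: 27.36 + 28.16 → r_corr = 55.53 μm/a
ISO 9223 Table 2 (carbon steel): 50 < 55.5 ≤ 80 μm/a ⇒ C4

C4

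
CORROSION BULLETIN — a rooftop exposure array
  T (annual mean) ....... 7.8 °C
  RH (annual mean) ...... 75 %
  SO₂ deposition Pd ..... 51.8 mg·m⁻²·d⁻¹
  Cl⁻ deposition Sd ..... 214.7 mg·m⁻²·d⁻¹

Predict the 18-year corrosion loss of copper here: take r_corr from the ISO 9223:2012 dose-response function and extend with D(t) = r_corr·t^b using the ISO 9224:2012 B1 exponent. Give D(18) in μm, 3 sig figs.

copper: T≤10 °C ⇒ hinge +0.126·(7.8−10) = -0.2772
  SO₂ term: 0.0053·51.8^0.26·exp(0.059·75-0.2772) = 0.9362
  Sd branch = 0.01025·Sd^0.27·e^(0.036·RH+0.049·T) = 0.9526 μm/a
  r_corr = 0.9362 + 0.9526 = 1.889 μm/a
ISO 9224: D(t) = r_corr · t^b with b = 0.667 (copper, B1)
  D(18) = 1.889 × 18^0.667 = 1.889 × 6.875 = 12.99 μm

D(18) = 13.0 μm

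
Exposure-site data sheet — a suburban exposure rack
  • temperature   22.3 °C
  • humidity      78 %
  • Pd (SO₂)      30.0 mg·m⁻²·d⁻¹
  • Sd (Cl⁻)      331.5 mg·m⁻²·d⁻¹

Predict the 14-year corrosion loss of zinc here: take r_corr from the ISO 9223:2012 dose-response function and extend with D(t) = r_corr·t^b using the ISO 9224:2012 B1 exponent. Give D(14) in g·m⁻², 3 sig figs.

D(14) = 416 g·m⁻²

zinc: T>10 °C ⇒ hinge -0.071·(22.3−10) = -0.8733
  Pd branch = 0.0129·Pd^0.44·e^(0.046·RH+f) = 0.87 μm/a
  Cl⁻ term: 0.0175·331.5^0.57·exp(0.008·78+0.085·22.3) = 5.942
  r_corr = 0.87 + 5.942 = 6.812 μm/a
Power-law: D(14) = r_corr · 14^0.813
  D(14) = 6.812 × 14^0.813 = 6.812 × 8.547 = 58.22 μm
  Mass loss = 58.22 μm × 7.14 g/cm³ = 415.7 g·m⁻²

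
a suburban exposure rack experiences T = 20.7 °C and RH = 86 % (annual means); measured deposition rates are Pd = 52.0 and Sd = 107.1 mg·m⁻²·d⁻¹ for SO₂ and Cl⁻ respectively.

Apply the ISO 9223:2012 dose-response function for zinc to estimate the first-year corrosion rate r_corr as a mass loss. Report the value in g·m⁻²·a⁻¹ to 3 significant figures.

zinc: temperature factor f = -0.071·(10.7) = -0.7597
  Pd branch = 0.0129·Pd^0.44·e^(0.046·RH+f) = 1.794 μm/a
  Cl⁻ term: 0.0175·107.1^0.57·exp(0.008·86+0.085·20.7) = 2.904
  r_corr = 1.794 + 2.904 = 4.697 μm/a
Convert to mass loss: 4.697 μm/a × 7.14 g/cm³ = 33.54 g·m⁻²·a⁻¹

r_corr = 33.5 g·m⁻²·a⁻¹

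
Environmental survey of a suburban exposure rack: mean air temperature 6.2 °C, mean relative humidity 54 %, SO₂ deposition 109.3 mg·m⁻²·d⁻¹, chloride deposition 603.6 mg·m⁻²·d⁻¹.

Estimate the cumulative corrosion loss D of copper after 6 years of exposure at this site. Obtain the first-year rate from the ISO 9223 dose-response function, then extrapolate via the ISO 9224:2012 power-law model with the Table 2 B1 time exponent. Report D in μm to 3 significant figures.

D(6) = 2.70 μm

copper: T≤10 °C ⇒ hinge +0.126·(6.2−10) = -0.4788
  SO₂ term: 0.0053·109.3^0.26·exp(0.059·54-0.4788) = 0.2692
  Sd branch = 0.01025·Sd^0.27·e^(0.036·RH+0.049·T) = 0.5467 μm/a
  r_corr = 0.2692 + 0.5467 = 0.8159 μm/a
Power-law: D(6) = r_corr · 6^0.667
  D(6) = 0.8159 × 6^0.667 = 0.8159 × 3.304 = 2.696 μm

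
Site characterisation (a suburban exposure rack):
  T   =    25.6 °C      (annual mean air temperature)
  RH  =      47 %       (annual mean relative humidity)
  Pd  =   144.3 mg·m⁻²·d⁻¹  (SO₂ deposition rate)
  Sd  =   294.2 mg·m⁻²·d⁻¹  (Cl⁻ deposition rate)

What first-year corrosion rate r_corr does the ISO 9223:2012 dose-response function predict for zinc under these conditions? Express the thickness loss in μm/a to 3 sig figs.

zinc: T>10 °C ⇒ hinge -0.071·(25.6−10) = -1.1076
  Pd branch = 0.0129·Pd^0.44·e^(0.046·RH+f) = 0.3301 μm/a
  Cl⁻ term: 0.0175·294.2^0.57·exp(0.008·47+0.085·25.6) = 5.734
  r_corr = 0.3301 + 5.734 = 6.064 μm/a

r_corr = 6.06 μm/a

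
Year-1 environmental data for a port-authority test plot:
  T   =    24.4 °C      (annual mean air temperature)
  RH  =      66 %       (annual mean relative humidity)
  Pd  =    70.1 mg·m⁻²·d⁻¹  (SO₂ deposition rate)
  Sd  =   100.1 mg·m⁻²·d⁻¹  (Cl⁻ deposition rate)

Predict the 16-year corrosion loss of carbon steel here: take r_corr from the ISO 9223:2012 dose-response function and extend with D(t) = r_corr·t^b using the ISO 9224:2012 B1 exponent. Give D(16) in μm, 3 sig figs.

carbon steel: T>10 °C ⇒ hinge -0.054·(24.4−10) = -0.7776
  Pd branch = 1.77·Pd^0.52·e^(0.02·RH+f) = 27.75 μm/a
  Cl⁻ term: 0.102·100.1^0.62·exp(0.033·66+0.04·24.4) = 41.56
  sum: 27.75 + 41.56 → r_corr = 69.31 μm/a
ISO 9224: D(t) = r_corr · t^b with b = 0.523 (carbon steel, B1)
  D(16) = 69.31 × 16^0.523 = 69.31 × 4.263 = 295.5 μm

D(16) = 295 μm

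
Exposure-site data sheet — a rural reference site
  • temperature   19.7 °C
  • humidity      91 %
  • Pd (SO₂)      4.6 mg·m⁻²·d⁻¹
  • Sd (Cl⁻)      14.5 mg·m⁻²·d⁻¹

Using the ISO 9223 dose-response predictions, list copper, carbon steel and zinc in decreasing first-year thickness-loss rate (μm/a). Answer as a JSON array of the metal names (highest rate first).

copper: T>10 °C ⇒ hinge -0.080·(19.7−10) = -0.7760
  SO₂ term: 0.0053·4.6^0.26·exp(0.059·91-0.7760) = 0.7786
  Cl⁻ term: 0.01025·14.5^0.27·exp(0.036·91+0.049·19.7) = 1.466
  r_corr = 0.7786 + 1.466 = 2.245 μm/a
carbon steel: temperature factor f = -0.054·(9.7) = -0.5238
  SO₂ term: 1.77·4.6^0.52·exp(0.02·91-0.5238) = 14.31
  Cl⁻ term: 0.102·14.5^0.62·exp(0.033·91+0.04·19.7) = 23.72
  r_corr = 14.31 + 23.72 = 38.02 μm/a
zinc: f(T) = -0.071·(T−10) [T>10 °C] = -0.6887
  Pd branch = 0.0129·Pd^0.44·e^(0.046·RH+f) = 0.8338 μm/a
  Sd branch = 0.0175·Sd^0.57·e^(0.008·RH+0.085·T) = 0.888 μm/a
  sum: 0.8338 + 0.888 → r_corr = 1.722 μm/a
Ordering by μm/a: carbon steel (38) > copper (2.25) > zinc (1.72)

["carbon steel", "copper", "zinc"]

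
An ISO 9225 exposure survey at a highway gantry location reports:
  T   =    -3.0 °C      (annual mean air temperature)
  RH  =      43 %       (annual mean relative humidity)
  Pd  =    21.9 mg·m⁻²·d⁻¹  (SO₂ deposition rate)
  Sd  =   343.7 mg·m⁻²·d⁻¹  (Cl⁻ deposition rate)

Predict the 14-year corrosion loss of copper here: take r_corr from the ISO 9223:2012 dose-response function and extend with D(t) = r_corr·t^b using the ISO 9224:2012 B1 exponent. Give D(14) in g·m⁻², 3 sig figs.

copper: T≤10 °C ⇒ hinge +0.126·(-3.0−10) = -1.6380
  Pd branch = 0.0053·Pd^0.26·e^(0.059·RH+f) = 0.02906 μm/a
  Sd branch = 0.01025·Sd^0.27·e^(0.036·RH+0.049·T) = 0.2013 μm/a
  sum: 0.02906 + 0.2013 → r_corr = 0.2304 μm/a
Power-law: D(14) = r_corr · 14^0.667
  D(14) = 0.2304 × 14^0.667 = 0.2304 × 5.814 = 1.34 μm
  Mass loss = 1.34 μm × 8.96 g/cm³ = 12 g·m⁻²

D(14) = 12.0 g·m⁻²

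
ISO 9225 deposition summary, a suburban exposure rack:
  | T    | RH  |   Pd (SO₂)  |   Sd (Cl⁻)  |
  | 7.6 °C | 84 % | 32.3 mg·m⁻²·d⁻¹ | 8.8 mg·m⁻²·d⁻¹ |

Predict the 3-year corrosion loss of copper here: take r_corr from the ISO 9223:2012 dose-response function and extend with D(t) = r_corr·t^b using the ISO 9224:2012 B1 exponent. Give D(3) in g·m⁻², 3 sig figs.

D(3) = 35.9 g·m⁻²

copper: f(T) = +0.126·(T−10) [T≤10 °C] = -0.3024
  SO₂ term: 0.0053·32.3^0.26·exp(0.059·84-0.3024) = 1.373
  Sd branch = 0.01025·Sd^0.27·e^(0.036·RH+0.049·T) = 0.5505 μm/a
  r_corr = 1.373 + 0.5505 = 1.924 μm/a
Power-law: D(3) = r_corr · 3^0.667
  D(3) = 1.924 × 3^0.667 = 1.924 × 2.081 = 4.003 μm
  Mass loss = 4.003 μm × 8.96 g/cm³ = 35.86 g·m⁻²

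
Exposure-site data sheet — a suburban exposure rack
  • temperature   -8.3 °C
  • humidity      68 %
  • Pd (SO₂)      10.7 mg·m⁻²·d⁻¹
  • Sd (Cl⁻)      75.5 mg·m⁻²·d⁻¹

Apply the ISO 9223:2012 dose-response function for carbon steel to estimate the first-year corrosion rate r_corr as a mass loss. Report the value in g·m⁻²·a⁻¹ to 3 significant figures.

r_corr = 91.0 g·m⁻²·a⁻¹

carbon steel: f(T) = +0.150·(T−10) [T≤10 °C] = -2.7450
  sulphur-dioxide contribution → 1.52 μm/a
  chloride contribution → 10.08 μm/a
  total first-year rate 11.6 μm/a
Convert to mass loss: 11.6 μm/a × 7.85 g/cm³ = 91.03 g·m⁻²·a⁻¹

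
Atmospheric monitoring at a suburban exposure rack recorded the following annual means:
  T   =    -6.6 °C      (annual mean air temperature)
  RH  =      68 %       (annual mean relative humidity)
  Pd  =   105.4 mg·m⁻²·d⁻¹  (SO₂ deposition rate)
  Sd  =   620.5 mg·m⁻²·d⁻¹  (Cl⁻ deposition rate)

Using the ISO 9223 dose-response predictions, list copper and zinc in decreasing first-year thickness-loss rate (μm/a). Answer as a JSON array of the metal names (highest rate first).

copper: temperature factor f = +0.126·(-16.6) = -2.0916
  Pd branch = 0.0053·Pd^0.26·e^(0.059·RH+f) = 0.1214 μm/a
  Cl⁻ term: 0.01025·620.5^0.27·exp(0.036·68+0.049·-6.6) = 0.4869
  r_corr = 0.1214 + 0.4869 = 0.6083 μm/a
zinc: f(T) = +0.038·(T−10) [T≤10 °C] = -0.6308
  SO₂ term: 0.0129·105.4^0.44·exp(0.046·68-0.6308) = 1.217
  Cl⁻ term: 0.0175·620.5^0.57·exp(0.008·68+0.085·-6.6) = 0.6722
  sum: 1.217 + 0.6722 → r_corr = 1.889 μm/a
Ordering by μm/a: zinc (1.89) > copper (0.608)

["zinc", "copper"]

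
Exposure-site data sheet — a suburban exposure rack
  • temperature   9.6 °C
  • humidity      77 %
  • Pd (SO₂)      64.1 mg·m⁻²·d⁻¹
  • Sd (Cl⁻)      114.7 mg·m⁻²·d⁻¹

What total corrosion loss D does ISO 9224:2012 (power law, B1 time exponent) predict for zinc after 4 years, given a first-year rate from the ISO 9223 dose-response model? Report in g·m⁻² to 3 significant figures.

zinc: f(T) = +0.038·(T−10) [T≤10 °C] = -0.0152
  sulphur-dioxide contribution → 2.737 μm/a
  chloride contribution → 1.094 μm/a
  ⇒ r_corr(zinc) = 3.831 μm/a
Long-term exponent b (ISO 9224 Table 2, B1) = 0.813
  D(4) = 3.831 × 4^0.813 = 3.831 × 3.087 = 11.82 μm
  Mass loss = 11.82 μm × 7.14 g/cm³ = 84.42 g·m⁻²

D(4) = 84.4 g·m⁻²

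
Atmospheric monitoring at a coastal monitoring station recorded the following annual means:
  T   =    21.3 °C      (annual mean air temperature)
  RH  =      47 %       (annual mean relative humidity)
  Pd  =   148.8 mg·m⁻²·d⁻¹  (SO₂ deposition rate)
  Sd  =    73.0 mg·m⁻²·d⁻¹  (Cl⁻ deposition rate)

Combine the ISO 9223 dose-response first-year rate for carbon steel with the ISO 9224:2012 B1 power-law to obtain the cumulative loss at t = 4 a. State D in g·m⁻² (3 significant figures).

carbon steel: T>10 °C ⇒ hinge -0.054·(21.3−10) = -0.6102
  Pd branch = 1.77·Pd^0.52·e^(0.02·RH+f) = 33.19 μm/a
  Cl⁻ term: 0.102·73.0^0.62·exp(0.033·47+0.04·21.3) = 16.12
  sum: 33.19 + 16.12 → r_corr = 49.31 μm/a
Long-term exponent b (ISO 9224 Table 2, B1) = 0.523
  D(4) = 49.31 × 4^0.523 = 49.31 × 2.065 = 101.8 μm
  Mass loss = 101.8 μm × 7.85 g/cm³ = 799.2 g·m⁻²

D(4) = 799 g·m⁻²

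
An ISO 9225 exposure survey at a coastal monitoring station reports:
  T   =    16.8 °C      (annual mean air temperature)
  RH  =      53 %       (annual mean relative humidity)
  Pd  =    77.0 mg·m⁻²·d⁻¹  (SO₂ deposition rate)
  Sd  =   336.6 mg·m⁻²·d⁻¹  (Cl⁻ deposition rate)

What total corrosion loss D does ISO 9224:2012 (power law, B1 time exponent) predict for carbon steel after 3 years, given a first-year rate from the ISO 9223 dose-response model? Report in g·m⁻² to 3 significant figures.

carbon steel: temperature factor f = -0.054·(6.8) = -0.3672
  Pd branch = 1.77·Pd^0.52·e^(0.02·RH+f) = 33.87 μm/a
  Cl⁻ term: 0.102·336.6^0.62·exp(0.033·53+0.04·16.8) = 42.35
  sum: 33.87 + 42.35 → r_corr = 76.22 μm/a
Long-term exponent b (ISO 9224 Table 2, B1) = 0.523
  D(3) = 76.22 × 3^0.523 = 76.22 × 1.776 = 135.4 μm
  Mass loss = 135.4 μm × 7.85 g/cm³ = 1063 g·m⁻²

D(3) = 1.06e+03 g·m⁻²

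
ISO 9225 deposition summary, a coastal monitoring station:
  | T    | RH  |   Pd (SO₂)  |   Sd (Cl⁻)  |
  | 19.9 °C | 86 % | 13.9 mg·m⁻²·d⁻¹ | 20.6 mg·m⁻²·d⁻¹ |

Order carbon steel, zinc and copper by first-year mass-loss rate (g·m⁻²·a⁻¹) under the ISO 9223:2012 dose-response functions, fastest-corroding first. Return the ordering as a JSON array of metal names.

["carbon steel", "copper", "zinc"]

carbon steel: f(T) = -0.054·(T−10) [T>10 °C] = -0.5346
  Pd branch = 1.77·Pd^0.52·e^(0.02·RH+f) = 22.76 μm/a
  Sd branch = 0.102·Sd^0.62·e^(0.033·RH+0.04·T) = 25.2 μm/a
  sum: 22.76 + 25.2 → r_corr = 47.96 μm/a
  mass loss = 47.96 μm/a × 7.85 g/cm³ = 376.5 g·m⁻²·a⁻¹
zinc: T>10 °C ⇒ hinge -0.071·(19.9−10) = -0.7029
  Pd branch = 0.0129·Pd^0.44·e^(0.046·RH+f) = 1.062 μm/a
  Sd branch = 0.0175·Sd^0.57·e^(0.008·RH+0.085·T) = 1.06 μm/a
  sum: 1.062 + 1.06 → r_corr = 2.123 μm/a
  mass loss = 2.123 μm/a × 7.14 g/cm³ = 15.16 g·m⁻²·a⁻¹
copper: T>10 °C ⇒ hinge -0.080·(19.9−10) = -0.7920
  SO₂ term: 0.0053·13.9^0.26·exp(0.059·86-0.7920) = 0.7605
  Sd branch = 0.01025·Sd^0.27·e^(0.036·RH+0.049·T) = 1.36 μm/a
  r_corr = 0.7605 + 1.36 = 2.12 μm/a
  mass loss = 2.12 μm/a × 8.96 g/cm³ = 19 g·m⁻²·a⁻¹
Ordering by g·m⁻²·a⁻¹: carbon steel (376) > copper (19) > zinc (15.2)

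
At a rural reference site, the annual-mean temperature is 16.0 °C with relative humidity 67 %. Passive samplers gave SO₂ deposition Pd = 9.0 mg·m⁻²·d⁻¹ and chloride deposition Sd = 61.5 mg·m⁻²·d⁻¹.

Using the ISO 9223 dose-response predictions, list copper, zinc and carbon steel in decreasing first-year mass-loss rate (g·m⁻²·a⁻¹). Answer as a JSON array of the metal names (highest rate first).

["carbon steel", "zinc", "copper"]

copper: f(T) = -0.080·(T−10) [T>10 °C] = -0.4800
  Pd branch = 0.0053·Pd^0.26·e^(0.059·RH+f) = 0.3025 μm/a
  Cl⁻ term: 0.01025·61.5^0.27·exp(0.036·67+0.049·16.0) = 0.7616
  sum: 0.3025 + 0.7616 → r_corr = 1.064 μm/a
  mass loss = 1.064 μm/a × 8.96 g/cm³ = 9.534 g·m⁻²·a⁻¹
zinc: T>10 °C ⇒ hinge -0.071·(16.0−10) = -0.4260
  Pd branch = 0.0129·Pd^0.44·e^(0.046·RH+f) = 0.483 μm/a
  Cl⁻ term: 0.0175·61.5^0.57·exp(0.008·67+0.085·16.0) = 1.219
  r_corr = 0.483 + 1.219 = 1.702 μm/a
  mass loss = 1.702 μm/a × 7.14 g/cm³ = 12.15 g·m⁻²·a⁻¹
carbon steel: T>10 °C ⇒ hinge -0.054·(16.0−10) = -0.3240
  SO₂ term: 1.77·9.0^0.52·exp(0.02·67-0.3240) = 15.33
  Cl⁻ term: 0.102·61.5^0.62·exp(0.033·67+0.04·16.0) = 22.69
  r_corr = 15.33 + 22.69 = 38.02 μm/a
  mass loss = 38.02 μm/a × 7.85 g/cm³ = 298.4 g·m⁻²·a⁻¹
Ordering by g·m⁻²·a⁻¹: carbon steel (298) > zinc (12.2) > copper (9.53)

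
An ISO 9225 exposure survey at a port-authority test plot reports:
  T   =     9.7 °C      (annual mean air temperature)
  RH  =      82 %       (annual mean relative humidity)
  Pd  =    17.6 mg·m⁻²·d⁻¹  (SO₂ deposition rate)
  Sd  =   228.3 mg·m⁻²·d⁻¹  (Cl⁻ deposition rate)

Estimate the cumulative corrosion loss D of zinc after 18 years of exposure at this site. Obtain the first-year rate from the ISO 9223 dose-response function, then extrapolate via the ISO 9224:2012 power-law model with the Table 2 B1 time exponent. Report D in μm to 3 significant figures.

D(18) = 38.3 μm

zinc: T≤10 °C ⇒ hinge +0.038·(9.7−10) = -0.0114
  Pd branch = 0.0129·Pd^0.44·e^(0.046·RH+f) = 1.958 μm/a
  Cl⁻ term: 0.0175·228.3^0.57·exp(0.008·82+0.085·9.7) = 1.7
  r_corr = 1.958 + 1.7 = 3.658 μm/a
Power-law: D(18) = r_corr · 18^0.813
  D(18) = 3.658 × 18^0.813 = 3.658 × 10.48 = 38.35 μm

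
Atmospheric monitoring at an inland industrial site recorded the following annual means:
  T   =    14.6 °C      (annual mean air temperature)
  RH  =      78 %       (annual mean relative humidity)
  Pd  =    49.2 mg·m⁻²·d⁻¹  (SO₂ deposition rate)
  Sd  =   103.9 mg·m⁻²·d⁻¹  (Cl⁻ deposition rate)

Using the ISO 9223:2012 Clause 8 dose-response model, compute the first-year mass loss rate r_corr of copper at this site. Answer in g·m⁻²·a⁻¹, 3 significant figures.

r_corr = 19.9 g·m⁻²·a⁻¹

copper: f(T) = -0.080·(T−10) [T>10 °C] = -0.3680
  SO₂ term: 0.0053·49.2^0.26·exp(0.059·78-0.3680) = 1.007
  Cl⁻ term: 0.01025·103.9^0.27·exp(0.036·78+0.049·14.6) = 1.217
  r_corr = 1.007 + 1.217 = 2.224 μm/a
Convert to mass loss: 2.224 μm/a × 8.96 g/cm³ = 19.93 g·m⁻²·a⁻¹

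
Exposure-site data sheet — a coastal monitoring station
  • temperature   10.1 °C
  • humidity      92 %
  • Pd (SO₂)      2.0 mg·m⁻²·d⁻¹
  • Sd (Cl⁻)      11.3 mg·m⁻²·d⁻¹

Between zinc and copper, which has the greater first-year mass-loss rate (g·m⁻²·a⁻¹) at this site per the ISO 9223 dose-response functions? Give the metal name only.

copper

zinc: f(T) = -0.071·(T−10) [T>10 °C] = -0.0071
  Pd branch = 0.0129·Pd^0.44·e^(0.046·RH+f) = 1.196 μm/a
  Cl⁻ term: 0.0175·11.3^0.57·exp(0.008·92+0.085·10.1) = 0.3434
  r_corr = 1.196 + 0.3434 = 1.54 μm/a
  mass loss = 1.54 μm/a × 7.14 g/cm³ = 10.99 g·m⁻²·a⁻¹
copper: T>10 °C ⇒ hinge -0.080·(10.1−10) = -0.0080
  SO₂ term: 0.0053·2.0^0.26·exp(0.059·92-0.0080) = 1.434
  Cl⁻ term: 0.01025·11.3^0.27·exp(0.036·92+0.049·10.1) = 0.8879
  r_corr = 1.434 + 0.8879 = 2.321 μm/a
  mass loss = 2.321 μm/a × 8.96 g/cm³ = 20.8 g·m⁻²·a⁻¹
Ordering by g·m⁻²·a⁻¹: copper (20.8) > zinc (11)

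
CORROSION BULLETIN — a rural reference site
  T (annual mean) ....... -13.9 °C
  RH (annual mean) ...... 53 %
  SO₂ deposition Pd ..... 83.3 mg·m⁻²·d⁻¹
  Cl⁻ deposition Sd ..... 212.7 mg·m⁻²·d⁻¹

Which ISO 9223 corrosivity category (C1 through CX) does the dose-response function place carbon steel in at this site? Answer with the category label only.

carbon steel: T≤10 °C ⇒ hinge +0.150·(-13.9−10) = -3.5850
  SO₂ term: 1.77·83.3^0.52·exp(0.02·53-3.5850) = 1.413
  Cl⁻ term: 0.102·212.7^0.62·exp(0.033·53+0.04·-13.9) = 9.331
  r_corr = 1.413 + 9.331 = 10.74 μm/a
ISO 9223 Table 2 (carbon steel): 1.3 < 10.7 ≤ 25 μm/a ⇒ C2

C2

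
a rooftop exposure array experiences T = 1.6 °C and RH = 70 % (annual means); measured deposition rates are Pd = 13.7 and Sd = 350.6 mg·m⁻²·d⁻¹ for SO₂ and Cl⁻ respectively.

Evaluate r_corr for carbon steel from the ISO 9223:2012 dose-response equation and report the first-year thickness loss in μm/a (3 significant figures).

r_corr = 49.4 μm/a

carbon steel: T≤10 °C ⇒ hinge +0.150·(1.6−10) = -1.2600
  sulphur-dioxide contribution → 7.941 μm/a
  chloride contribution → 41.44 μm/a
  ⇒ r_corr(carbon steel) = 49.38 μm/a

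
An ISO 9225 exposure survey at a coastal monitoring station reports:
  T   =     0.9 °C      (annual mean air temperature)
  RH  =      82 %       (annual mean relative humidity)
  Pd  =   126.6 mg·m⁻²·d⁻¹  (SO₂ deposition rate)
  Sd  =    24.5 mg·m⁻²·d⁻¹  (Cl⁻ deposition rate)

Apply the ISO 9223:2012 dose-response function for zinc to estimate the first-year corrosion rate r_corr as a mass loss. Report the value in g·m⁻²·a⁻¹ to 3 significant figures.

r_corr = 25.5 g·m⁻²·a⁻¹

zinc: f(T) = +0.038·(T−10) [T≤10 °C] = -0.3458
  SO₂ term: 0.0129·126.6^0.44·exp(0.046·82-0.3458) = 3.339
  Sd branch = 0.0175·Sd^0.57·e^(0.008·RH+0.085·T) = 0.2254 μm/a
  r_corr = 3.339 + 0.2254 = 3.565 μm/a
Convert to mass loss: 3.565 μm/a × 7.14 g/cm³ = 25.45 g·m⁻²·a⁻¹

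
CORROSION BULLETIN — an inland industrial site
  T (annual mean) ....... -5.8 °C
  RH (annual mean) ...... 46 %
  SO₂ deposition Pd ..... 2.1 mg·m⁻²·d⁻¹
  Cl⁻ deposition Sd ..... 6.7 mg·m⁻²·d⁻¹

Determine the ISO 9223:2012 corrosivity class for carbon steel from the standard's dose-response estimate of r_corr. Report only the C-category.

carbon steel: temperature factor f = +0.150·(-15.8) = -2.3700
  sulphur-dioxide contribution → 0.6107 μm/a
  chloride contribution → 1.2 μm/a
  total first-year rate 1.811 μm/a
1.81 μm/a falls in (1.3, 25] for carbon steel → category C2

C2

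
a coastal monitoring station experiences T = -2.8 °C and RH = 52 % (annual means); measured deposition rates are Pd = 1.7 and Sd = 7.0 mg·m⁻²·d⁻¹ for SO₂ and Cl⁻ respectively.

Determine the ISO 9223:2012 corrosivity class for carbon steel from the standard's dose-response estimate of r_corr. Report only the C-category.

carbon steel: temperature factor f = +0.150·(-12.8) = -1.9200
  SO₂ term: 1.77·1.7^0.52·exp(0.02·52-1.9200) = 0.9674
  Cl⁻ term: 0.102·7.0^0.62·exp(0.033·52+0.04·-2.8) = 1.695
  sum: 0.9674 + 1.695 → r_corr = 2.662 μm/a
ISO 9223 Table 2 (carbon steel): 1.3 < 2.66 ≤ 25 μm/a ⇒ C2

C2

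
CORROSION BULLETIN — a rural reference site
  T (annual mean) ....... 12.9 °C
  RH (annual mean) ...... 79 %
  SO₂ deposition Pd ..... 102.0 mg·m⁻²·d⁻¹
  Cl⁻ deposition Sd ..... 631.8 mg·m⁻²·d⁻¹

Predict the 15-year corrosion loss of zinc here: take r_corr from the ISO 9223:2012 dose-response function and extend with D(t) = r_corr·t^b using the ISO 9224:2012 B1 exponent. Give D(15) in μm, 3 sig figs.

zinc: f(T) = -0.071·(T−10) [T>10 °C] = -0.2059
  Pd branch = 0.0129·Pd^0.44·e^(0.046·RH+f) = 3.042 μm/a
  Sd branch = 0.0175·Sd^0.57·e^(0.008·RH+0.085·T) = 3.891 μm/a
  sum: 3.042 + 3.891 → r_corr = 6.933 μm/a
Power-law: D(15) = r_corr · 15^0.813
  D(15) = 6.933 × 15^0.813 = 6.933 × 9.04 = 62.67 μm

D(15) = 62.7 μm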